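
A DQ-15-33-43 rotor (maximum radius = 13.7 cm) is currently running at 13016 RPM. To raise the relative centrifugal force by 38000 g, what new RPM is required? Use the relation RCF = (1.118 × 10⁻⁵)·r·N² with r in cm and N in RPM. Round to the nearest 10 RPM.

20430 RPM

Current RCF = 1.118 × 10⁻⁵ × 13.7 × (13016)² = 1.118 × 10⁻⁵ × 13.7 × 169,416,256 ≈ 25,948.8 × g
Target RCF = 25,948.8 + 38,000 = 63,948.8 × g
N² = 63,948.8 / (15.3166 × 10⁻⁵) = 417,513,025
N ≈ √417,513,025 ≈ 20,433.1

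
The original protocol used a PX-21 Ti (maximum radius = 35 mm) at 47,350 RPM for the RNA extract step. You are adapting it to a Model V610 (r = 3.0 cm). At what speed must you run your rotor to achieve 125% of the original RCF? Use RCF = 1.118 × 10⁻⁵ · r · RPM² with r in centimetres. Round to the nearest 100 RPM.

57200 RPM

Original rotor: r = 35 mm = 3.5 cm
RCF = 1.118 × 10⁻⁵ × r × N²
RCF_original = 1.118 × 10⁻⁵ × 3.5 × (47350)² = 1.118 × 10⁻⁵ × 3.5 × 2,242,022,500 ≈ 87,730.3 × g
Target RCF = 1.25 × 87,730.3 ≈ 109,662.9 × g
109,662.9 = 1.118 × 10⁻⁵ × 3 × N²
N² = 109,662.9 / (3.354 × 10⁻⁵) = 3,269,615,385
N ≈ √3,269,615,385 ≈ 57,180.6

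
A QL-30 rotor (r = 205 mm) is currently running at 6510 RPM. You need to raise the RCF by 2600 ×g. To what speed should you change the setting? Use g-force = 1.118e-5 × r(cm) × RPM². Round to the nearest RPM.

r = 205 mm = 20.5 cm
Current RCF = 1.118 × 10⁻⁵ × 20.5 × (6510)² = 1.118 × 10⁻⁵ × 20.5 × 42,380,100 ≈ 9,713.1 × g
Target RCF = 9,713.1 + 2,600 = 12,313.1 × g
N² = 12,313.1 / (22.919 × 10⁻⁵) = 53,724,421
N ≈ √53,724,421 ≈ 7,329.7

N₂ ≈ 7330 RPM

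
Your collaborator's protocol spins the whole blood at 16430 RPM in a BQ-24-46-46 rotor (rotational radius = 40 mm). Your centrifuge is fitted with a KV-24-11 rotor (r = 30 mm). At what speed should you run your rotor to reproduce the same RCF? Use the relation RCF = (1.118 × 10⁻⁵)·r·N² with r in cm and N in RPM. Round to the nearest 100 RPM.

≈ 19000 RPM

Original rotor: r = 40 mm = 4.0 cm
RCF = 1.118 × 10⁻⁵ × r × N²
RCF_original = 1.118 × 10⁻⁵ × 4 × (16430)² = 1.118 × 10⁻⁵ × 4 × 269,944,900 ≈ 12,071.9 × g
Your rotor: r = 30 mm = 3.0 cm
12,071.9 = 1.118 × 10⁻⁵ × 3 × N²
N² = 12,071.9 / (3.354 × 10⁻⁵) = 359,925,462
N ≈ √359,925,462 ≈ 18,971.7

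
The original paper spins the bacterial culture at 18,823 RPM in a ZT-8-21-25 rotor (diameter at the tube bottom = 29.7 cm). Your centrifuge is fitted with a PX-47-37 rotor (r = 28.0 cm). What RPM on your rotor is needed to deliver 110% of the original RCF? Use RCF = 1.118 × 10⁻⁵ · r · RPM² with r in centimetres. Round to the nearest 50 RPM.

≈ 14400 RPM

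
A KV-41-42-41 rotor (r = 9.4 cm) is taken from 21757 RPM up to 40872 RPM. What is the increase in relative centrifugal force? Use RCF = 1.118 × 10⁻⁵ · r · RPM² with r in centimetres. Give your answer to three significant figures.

RCF₁ = 1.118 × 10⁻⁵ × 9.4 × (21757)² = 1.118 × 10⁻⁵ × 9.4 × 473,367,049 ≈ 49,747.1 × g
RCF₂ = 1.118 × 10⁻⁵ × 9.4 × (40872)² = 1.118 × 10⁻⁵ × 9.4 × 1,670,520,384 ≈ 175,558.3 × g
Increase = 175,558.3 − 49,747.1 = 125,811.2

≈ 126000 ×g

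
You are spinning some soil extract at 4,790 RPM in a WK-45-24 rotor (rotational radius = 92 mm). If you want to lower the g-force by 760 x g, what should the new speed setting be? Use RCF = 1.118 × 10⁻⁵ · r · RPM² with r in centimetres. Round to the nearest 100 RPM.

r = 92 mm = 9.2 cm
Current RCF = 1.118 × 10⁻⁵ × 9.2 × (4790)² = 1.118 × 10⁻⁵ × 9.2 × 22,944,100 ≈ 2,359.9 × g
Target RCF = 2,359.9 − 760 = 1,599.9 × g
N² = 1,599.9 / (10.2856 × 10⁻⁵) = 15,554,756
N ≈ √15,554,756 ≈ 3,944.0

≈ 3900 RPM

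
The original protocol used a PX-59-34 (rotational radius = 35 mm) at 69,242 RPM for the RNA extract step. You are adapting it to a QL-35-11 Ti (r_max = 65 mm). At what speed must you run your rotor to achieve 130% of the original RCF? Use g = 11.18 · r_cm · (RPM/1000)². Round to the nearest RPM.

≈ 57932 RPM

Original rotor: r = 35 mm = 3.5 cm
RCF_original = 11.18 × 3.5 × (69.242)² = 11.18 × 3.5 × 4,794.454564 ≈ 187,607 × g
Target RCF = 1.3 × 187,607 ≈ 243,889.1 × g
Your rotor: r = 65 mm = 6.5 cm
243,889.1 = 11.18 × 6.5 × (N/1000)²
(N/1000)² = 243,889.1 / 72.67 = 3356.118
N = 1000 × √3356.118 ≈ 57,932.0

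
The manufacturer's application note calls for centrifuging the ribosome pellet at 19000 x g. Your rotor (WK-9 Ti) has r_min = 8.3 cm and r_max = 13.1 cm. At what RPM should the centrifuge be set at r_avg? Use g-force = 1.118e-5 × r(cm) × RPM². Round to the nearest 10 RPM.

r_avg = (8.3 + 13.1) / 2 = 10.7 cm
RCF = 1.118 × 10⁻⁵ × r × N²
19,000 = 1.118 × 10⁻⁵ × 10.7 × N²
N² = 19,000 / (11.9626 × 10⁻⁵) = 158,828,348
N ≈ √158,828,348 ≈ 12,602.7

N ≈ 12600 RPM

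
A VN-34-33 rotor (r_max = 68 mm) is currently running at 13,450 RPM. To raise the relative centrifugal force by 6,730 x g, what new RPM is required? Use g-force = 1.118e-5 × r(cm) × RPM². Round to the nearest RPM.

r = 68 mm = 6.8 cm
Current RCF = 1.118 × 10⁻⁵ × 6.8 × (13450)² = 1.118 × 10⁻⁵ × 6.8 × 180,902,500 ≈ 13,752.9 × g
Target RCF = 13,752.9 + 6,730 = 20,482.9 × g
N² = 20,482.9 / (7.6024 × 10⁻⁵) = 269,426,760
N ≈ √269,426,760 ≈ 16,414.2

≈ 16414 RPM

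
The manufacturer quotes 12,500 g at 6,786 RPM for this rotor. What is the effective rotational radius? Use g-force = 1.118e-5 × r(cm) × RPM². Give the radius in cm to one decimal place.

24.3 cm

12500 = 1.118 × 10⁻⁵ × r × (6786)²
r = 12500 / (1.118 × 10⁻⁵ × 46,049,796) = 12500 / 514.8367 ≈ 24.280 cm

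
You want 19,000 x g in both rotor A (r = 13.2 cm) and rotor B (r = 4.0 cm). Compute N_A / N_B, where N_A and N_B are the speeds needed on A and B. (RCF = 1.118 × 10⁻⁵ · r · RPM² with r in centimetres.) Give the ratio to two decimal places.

0.55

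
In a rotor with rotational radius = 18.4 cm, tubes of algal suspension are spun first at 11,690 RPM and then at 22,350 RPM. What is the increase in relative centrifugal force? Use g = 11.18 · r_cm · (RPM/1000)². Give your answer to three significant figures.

RCF₁ = 11.18 × 18.4 × (11.69)² = 11.18 × 18.4 × 136.6561 ≈ 28,111.8 × g
RCF₂ = 11.18 × 18.4 × (22.35)² = 11.18 × 18.4 × 499.5225 ≈ 102,757.8 × g
Increase = 102,757.8 − 28,111.8 = 74,646

74600 x g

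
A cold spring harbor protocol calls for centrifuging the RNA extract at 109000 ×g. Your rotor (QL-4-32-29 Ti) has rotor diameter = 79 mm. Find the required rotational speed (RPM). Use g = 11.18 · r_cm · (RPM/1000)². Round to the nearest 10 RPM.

≈ 49680 RPM

r = 79 mm / 2 = 39.5 mm = 3.95 cm
109,000 = 11.18 × 3.95 × (N/1000)²
(N/1000)² = 109,000 / 44.161 = 2468.241
N = 1000 × √2468.241 ≈ 49,681.4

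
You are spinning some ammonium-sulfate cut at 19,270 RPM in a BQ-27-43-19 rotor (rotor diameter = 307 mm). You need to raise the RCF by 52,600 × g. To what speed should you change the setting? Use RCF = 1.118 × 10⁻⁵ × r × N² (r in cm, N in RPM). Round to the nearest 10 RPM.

r = 307 mm / 2 = 153.5 mm = 15.35 cm
Current RCF = 1.118 × 10⁻⁵ × 15.35 × (19270)² = 1.118 × 10⁻⁵ × 15.35 × 371,332,900 ≈ 63,725.6 × g
Target RCF = 63,725.6 + 52,600 = 116,325.6 × g
N² = 116,325.6 / (17.1613 × 10⁻⁵) = 677,836,761
N ≈ √677,836,761 ≈ 26,035.3

N₂ ≈ 26040 RPM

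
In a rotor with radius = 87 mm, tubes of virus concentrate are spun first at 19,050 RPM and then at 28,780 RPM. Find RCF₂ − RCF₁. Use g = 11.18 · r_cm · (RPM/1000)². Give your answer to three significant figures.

r = 87 mm = 8.7 cm
RCF₁ = 11.18 × 8.7 × (19.05)² = 11.18 × 8.7 × 362.9025 ≈ 35,298.1 × g
RCF₂ = 11.18 × 8.7 × (28.78)² = 11.18 × 8.7 × 828.2884 ≈ 80,564.3 × g
Increase = 80,564.3 − 35,298.1 = 45,266.2

≈ 45300 ×g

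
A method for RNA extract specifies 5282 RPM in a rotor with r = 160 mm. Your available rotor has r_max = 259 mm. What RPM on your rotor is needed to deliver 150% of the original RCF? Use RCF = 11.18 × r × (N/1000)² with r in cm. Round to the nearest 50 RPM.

≈ 5100 RPM

Original rotor: r = 160 mm = 16.0 cm
RCF_original = 11.18 × 16 × (5.282)² = 11.18 × 16 × 27.899524 ≈ 4,990.7 × g
Target RCF = 1.5 × 4,990.7 ≈ 7,486 × g
Your rotor: r = 259 mm = 25.9 cm
7,486 = 11.18 × 25.9 × (N/1000)²
(N/1000)² = 7,486 / 289.562 = 25.85284
N = 1000 × √25.85284 ≈ 5,084.6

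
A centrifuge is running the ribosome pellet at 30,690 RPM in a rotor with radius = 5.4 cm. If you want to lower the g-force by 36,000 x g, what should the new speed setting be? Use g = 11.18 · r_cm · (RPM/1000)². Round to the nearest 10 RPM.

N₂ ≈ 18590 RPM

Current RCF = 11.18 × 5.4 × (30.69)² = 11.18 × 5.4 × 941.8761 ≈ 56,862.9 × g
Target RCF = 56,862.9 − 36,000 = 20,862.9 × g
(N/1000)² = 20,862.9 / 60.372 = 345.5725
N = 1000 × √345.5725 ≈ 18,589.6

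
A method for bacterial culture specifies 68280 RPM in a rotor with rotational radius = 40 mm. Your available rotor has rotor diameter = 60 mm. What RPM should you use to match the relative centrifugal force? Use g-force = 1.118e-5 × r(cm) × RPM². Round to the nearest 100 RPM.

Original rotor: r = 40 mm = 4.0 cm
RCF = 1.118 × 10⁻⁵ × r × N²
RCF_original = 1.118 × 10⁻⁵ × 4 × (68280)² = 1.118 × 10⁻⁵ × 4 × 4,662,158,400 ≈ 208,491.7 × g
Your rotor: r = 60 mm / 2 = 30 mm = 3 cm
208,491.7 = 1.118 × 10⁻⁵ × 3 × N²
N² = 208,491.7 / (3.354 × 10⁻⁵) = 6,216,210,495
N ≈ √6,216,210,495 ≈ 78,842.9

≈ 78800 RPM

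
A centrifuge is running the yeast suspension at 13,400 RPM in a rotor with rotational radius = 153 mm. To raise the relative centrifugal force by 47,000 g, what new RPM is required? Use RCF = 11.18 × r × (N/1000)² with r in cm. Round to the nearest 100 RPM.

21300 RPM

r = 153 mm = 15.3 cm
Current RCF = 11.18 × 15.3 × (13.4)² = 11.18 × 15.3 × 179.56 ≈ 30,714.5 × g
Target RCF = 30,714.5 + 47,000 = 77,714.5 × g
(N/1000)² = 77,714.5 / 171.054 = 454.3273
N = 1000 × √454.3273 ≈ 21,315.0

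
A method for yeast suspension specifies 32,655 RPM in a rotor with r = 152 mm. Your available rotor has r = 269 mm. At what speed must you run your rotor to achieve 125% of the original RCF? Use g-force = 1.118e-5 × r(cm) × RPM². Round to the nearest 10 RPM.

27440 RPM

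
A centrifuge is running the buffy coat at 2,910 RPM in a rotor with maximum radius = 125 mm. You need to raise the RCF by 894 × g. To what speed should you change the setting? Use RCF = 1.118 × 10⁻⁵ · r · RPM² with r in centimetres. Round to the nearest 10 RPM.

r = 125 mm = 12.5 cm
Current RCF = 1.118 × 10⁻⁵ × 12.5 × (2910)² = 1.118 × 10⁻⁵ × 12.5 × 8,468,100 ≈ 1,183.4 × g
Target RCF = 1,183.4 + 894 = 2,077.4 × g
N² = 2,077.4 / (13.975 × 10⁻⁵) = 14,865,116
N ≈ √14,865,116 ≈ 3,855.5

3860 RPM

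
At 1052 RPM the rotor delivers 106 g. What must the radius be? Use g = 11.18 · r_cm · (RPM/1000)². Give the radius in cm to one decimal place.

≈ 8.6 cm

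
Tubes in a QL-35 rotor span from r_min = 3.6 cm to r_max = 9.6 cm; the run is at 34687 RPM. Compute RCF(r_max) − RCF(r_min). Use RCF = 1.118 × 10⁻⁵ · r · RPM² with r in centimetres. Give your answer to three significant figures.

RCF_max = 1.118 × 10⁻⁵ × 9.6 × (34687)² = 1.118 × 10⁻⁵ × 9.6 × 1,203,187,969 ≈ 129,135.8 × g
RCF_min = 1.118 × 10⁻⁵ × 3.6 × (34687)² = 1.118 × 10⁻⁵ × 3.6 × 1,203,187,969 ≈ 48,425.9 × g
ΔRCF = 129,135.8 − 48,425.9 = 80,709.9

80700 x g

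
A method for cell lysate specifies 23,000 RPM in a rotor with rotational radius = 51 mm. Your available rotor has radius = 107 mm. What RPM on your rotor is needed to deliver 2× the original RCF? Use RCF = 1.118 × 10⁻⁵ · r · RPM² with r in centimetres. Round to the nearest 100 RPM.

22500 RPM

Original rotor: r = 51 mm = 5.1 cm
RCF_original = 1.118 × 10⁻⁵ × 5.1 × (23000)² = 1.118 × 10⁻⁵ × 5.1 × 529,000,000 ≈ 30,162.5 × g
Target RCF = 2 × 30,162.5 ≈ 60,325 × g
Your rotor: r = 107 mm = 10.7 cm
60,325 = 1.118 × 10⁻⁵ × 10.7 × N²
N² = 60,325 / (11.9626 × 10⁻⁵) = 504,280,006
N ≈ √504,280,006 ≈ 22,456.2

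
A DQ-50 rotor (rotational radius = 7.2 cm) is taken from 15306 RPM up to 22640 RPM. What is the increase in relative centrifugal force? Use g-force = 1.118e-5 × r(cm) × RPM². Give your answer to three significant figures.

RCF₁ = 1.118 × 10⁻⁵ × 7.2 × (15306)² = 1.118 × 10⁻⁵ × 7.2 × 234,273,636 ≈ 18,858.1 × g
RCF₂ = 1.118 × 10⁻⁵ × 7.2 × (22640)² = 1.118 × 10⁻⁵ × 7.2 × 512,569,600 ≈ 41,259.8 × g
Increase = 41,259.8 − 18,858.1 = 22,401.7

≈ 22400 g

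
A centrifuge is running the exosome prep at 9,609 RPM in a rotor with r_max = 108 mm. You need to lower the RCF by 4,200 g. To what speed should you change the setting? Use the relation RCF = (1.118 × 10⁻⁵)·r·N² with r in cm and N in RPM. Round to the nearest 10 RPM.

r = 108 mm = 10.8 cm
Current RCF = 1.118 × 10⁻⁵ × 10.8 × (9609)² = 1.118 × 10⁻⁵ × 10.8 × 92,332,881 ≈ 11,148.6 × g
Target RCF = 11,148.6 − 4,200 = 6,948.6 × g
N² = 6,948.6 / (12.0744 × 10⁻⁵) = 57,548,201
N ≈ √57,548,201 ≈ 7,586.1

≈ 7590 RPM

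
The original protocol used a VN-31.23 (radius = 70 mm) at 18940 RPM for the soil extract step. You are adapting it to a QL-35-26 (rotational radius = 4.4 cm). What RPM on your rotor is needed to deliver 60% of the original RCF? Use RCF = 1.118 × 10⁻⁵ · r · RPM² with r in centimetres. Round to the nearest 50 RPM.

Original rotor: r = 70 mm = 7.0 cm
RCF_original = 1.118 × 10⁻⁵ × 7 × (18940)² = 1.118 × 10⁻⁵ × 7 × 358,723,600 ≈ 28,073.7 × g
Target RCF = 0.6 × 28,073.7 ≈ 16,844.2 × g
16,844.2 = 1.118 × 10⁻⁵ × 4.4 × N²
N² = 16,844.2 / (4.9192 × 10⁻⁵) = 342,417,466
N ≈ √342,417,466 ≈ 18,504.5

18500 RPM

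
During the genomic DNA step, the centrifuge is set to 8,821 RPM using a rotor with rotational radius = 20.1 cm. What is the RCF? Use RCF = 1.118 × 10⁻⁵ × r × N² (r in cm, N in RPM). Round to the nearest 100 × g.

RCF ≈ 17500 x g

RCF = 1.118 × 10⁻⁵ × 20.1 × (8821)² = 1.118 × 10⁻⁵ × 20.1 × 77,810,041 ≈ 17,485.3 × g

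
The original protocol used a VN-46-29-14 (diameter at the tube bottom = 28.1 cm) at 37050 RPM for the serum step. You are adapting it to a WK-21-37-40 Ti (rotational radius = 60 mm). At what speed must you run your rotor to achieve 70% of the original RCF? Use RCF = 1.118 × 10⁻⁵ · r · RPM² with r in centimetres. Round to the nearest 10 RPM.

47440 RPM

Original rotor: r = 28.1 / 2 = 14.05 cm
RCF_original = 1.118 × 10⁻⁵ × 14.05 × (37050)² = 1.118 × 10⁻⁵ × 14.05 × 1,372,702,500 ≈ 215,622.7 × g
Target RCF = 0.7 × 215,622.7 ≈ 150,935.9 × g
Your rotor: r = 60 mm = 6.0 cm
150,935.9 = 1.118 × 10⁻⁵ × 6 × N²
N² = 150,935.9 / (6.708 × 10⁻⁵) = 2,250,087,955
N ≈ √2,250,087,955 ≈ 47,435.1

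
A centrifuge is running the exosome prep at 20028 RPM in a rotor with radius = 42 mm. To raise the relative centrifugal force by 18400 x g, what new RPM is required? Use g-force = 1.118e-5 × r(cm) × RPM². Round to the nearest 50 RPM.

N₂ ≈ 28150 RPM

r = 42 mm = 4.2 cm
Current RCF = 1.118 × 10⁻⁵ × 4.2 × (20028)² = 1.118 × 10⁻⁵ × 4.2 × 401,120,784 ≈ 18,835 × g
Target RCF = 18,835 + 18,400 = 37,235 × g
N² = 37,235 / (4.6956 × 10⁻⁵) = 792,976,403
N ≈ √792,976,403 ≈ 28,159.8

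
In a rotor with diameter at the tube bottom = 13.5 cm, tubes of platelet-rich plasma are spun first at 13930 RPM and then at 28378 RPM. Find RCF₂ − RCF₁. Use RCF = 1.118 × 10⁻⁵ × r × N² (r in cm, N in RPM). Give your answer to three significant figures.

≈ 46100 x g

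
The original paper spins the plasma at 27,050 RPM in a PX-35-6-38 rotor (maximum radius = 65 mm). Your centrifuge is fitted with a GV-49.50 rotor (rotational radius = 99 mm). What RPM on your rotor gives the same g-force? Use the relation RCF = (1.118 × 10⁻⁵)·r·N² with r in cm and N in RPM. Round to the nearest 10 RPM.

Original rotor: r = 65 mm = 6.5 cm
RCF_original = 1.118 × 10⁻⁵ × 6.5 × (27050)² = 1.118 × 10⁻⁵ × 6.5 × 731,702,500 ≈ 53,172.8 × g
Your rotor: r = 99 mm = 9.9 cm
53,172.8 = 1.118 × 10⁻⁵ × 9.9 × N²
N² = 53,172.8 / (11.0682 × 10⁻⁵) = 480,410,546
N ≈ √480,410,546 ≈ 21,918.3

≈ 21920 RPM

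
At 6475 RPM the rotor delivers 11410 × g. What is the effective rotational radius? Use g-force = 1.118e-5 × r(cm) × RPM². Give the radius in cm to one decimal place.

r ≈ 24.3 cm

11410 = 1.118 × 10⁻⁵ × r × (6475)²
r = 11410 / (1.118 × 10⁻⁵ × 41,925,625) = 11410 / 468.7285 ≈ 24.342 cm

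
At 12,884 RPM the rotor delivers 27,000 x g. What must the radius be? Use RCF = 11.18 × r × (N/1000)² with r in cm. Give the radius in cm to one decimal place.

27000 = 11.18 × r × (12.884)²
r = 27000 / (11.18 × 165.997456) = 27000 / 1855.852 ≈ 14.549 cm

r ≈ 14.5 cm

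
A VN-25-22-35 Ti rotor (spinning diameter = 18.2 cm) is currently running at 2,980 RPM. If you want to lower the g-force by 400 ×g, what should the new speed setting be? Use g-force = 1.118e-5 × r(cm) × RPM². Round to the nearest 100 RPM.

N₂ ≈ 2200 RPM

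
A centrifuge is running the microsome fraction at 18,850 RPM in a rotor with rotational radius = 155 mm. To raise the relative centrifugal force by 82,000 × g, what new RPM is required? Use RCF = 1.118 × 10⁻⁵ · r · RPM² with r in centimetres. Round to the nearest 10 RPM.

28780 RPM

r = 155 mm = 15.5 cm
Current RCF = 1.118 × 10⁻⁵ × 15.5 × (18850)² = 1.118 × 10⁻⁵ × 15.5 × 355,322,500 ≈ 61,573.8 × g
Target RCF = 61,573.8 + 82,000 = 143,573.8 × g
N² = 143,573.8 / (17.329 × 10⁻⁵) = 828,517,514
N ≈ √828,517,514 ≈ 28,784.0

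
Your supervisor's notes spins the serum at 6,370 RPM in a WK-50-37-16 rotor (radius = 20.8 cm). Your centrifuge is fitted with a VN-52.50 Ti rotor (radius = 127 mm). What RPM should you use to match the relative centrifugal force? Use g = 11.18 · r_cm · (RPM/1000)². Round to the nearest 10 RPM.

RCF_original = 11.18 × 20.8 × (6.37)² = 11.18 × 20.8 × 40.5769 ≈ 9,435.9 × g
Your rotor: r = 127 mm = 12.7 cm
9,435.9 = 11.18 × 12.7 × (N/1000)²
(N/1000)² = 9,435.9 / 141.986 = 66.45655
N = 1000 × √66.45655 ≈ 8,152.1

≈ 8150 RPM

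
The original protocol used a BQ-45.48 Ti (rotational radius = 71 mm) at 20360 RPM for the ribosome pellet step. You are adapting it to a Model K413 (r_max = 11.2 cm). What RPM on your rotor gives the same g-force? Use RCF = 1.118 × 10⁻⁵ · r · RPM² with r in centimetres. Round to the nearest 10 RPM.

Original rotor: r = 71 mm = 7.1 cm
RCF_original = 1.118 × 10⁻⁵ × 7.1 × (20360)² = 1.118 × 10⁻⁵ × 7.1 × 414,529,600 ≈ 32,904.5 × g
32,904.5 = 1.118 × 10⁻⁵ × 11.2 × N²
N² = 32,904.5 / (12.5216 × 10⁻⁵) = 262,781,913
N ≈ √262,781,913 ≈ 16,210.5

≈ 16210 RPM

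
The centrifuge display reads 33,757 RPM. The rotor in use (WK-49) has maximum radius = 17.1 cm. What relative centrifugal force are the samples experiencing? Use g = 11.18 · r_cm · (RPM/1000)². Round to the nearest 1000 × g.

RCF = 11.18 × 17.1 × (33.757)² = 11.18 × 17.1 × 1,139.535049 ≈ 217,854 × g

≈ 218000 × g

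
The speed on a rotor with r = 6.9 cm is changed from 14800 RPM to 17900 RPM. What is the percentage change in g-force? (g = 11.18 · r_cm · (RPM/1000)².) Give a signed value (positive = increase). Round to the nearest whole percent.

RCF ∝ N², so the ratio is (17900/14800)² = (1.209459)² = 1.4628.
Change = 1.4628 − 1 = +0.4628 → +46.3%.

+46%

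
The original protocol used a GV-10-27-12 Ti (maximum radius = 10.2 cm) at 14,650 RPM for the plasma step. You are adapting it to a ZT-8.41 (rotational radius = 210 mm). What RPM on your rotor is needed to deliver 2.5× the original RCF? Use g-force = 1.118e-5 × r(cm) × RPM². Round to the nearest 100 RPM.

≈ 16100 RPM

RCF_original = 1.118 × 10⁻⁵ × 10.2 × (14650)² = 1.118 × 10⁻⁵ × 10.2 × 214,622,500 ≈ 24,474.7 × g
Target RCF = 2.5 × 24,474.7 ≈ 61,186.8 × g
Your rotor: r = 210 mm = 21.0 cm
61,186.8 = 1.118 × 10⁻⁵ × 21 × N²
N² = 61,186.8 / (23.478 × 10⁻⁵) = 260,613,340
N ≈ √260,613,340 ≈ 16,143.5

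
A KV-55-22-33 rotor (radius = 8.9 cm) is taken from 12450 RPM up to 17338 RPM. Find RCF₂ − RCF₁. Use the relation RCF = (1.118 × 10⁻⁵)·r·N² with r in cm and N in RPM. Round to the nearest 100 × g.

≈ 14500 x g

RCF₁ = 1.118 × 10⁻⁵ × 8.9 × (12450)² = 1.118 × 10⁻⁵ × 8.9 × 155,002,500 ≈ 15,423.1 × g
RCF₂ = 1.118 × 10⁻⁵ × 8.9 × (17338)² = 1.118 × 10⁻⁵ × 8.9 × 300,606,244 ≈ 29,910.9 × g
Increase = 29,910.9 − 15,423.1 = 14,487.8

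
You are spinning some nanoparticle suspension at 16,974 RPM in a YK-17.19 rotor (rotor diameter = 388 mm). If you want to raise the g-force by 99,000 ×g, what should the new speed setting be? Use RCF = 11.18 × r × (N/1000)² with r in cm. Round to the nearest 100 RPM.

N₂ ≈ 27300 RPM

r = 388 mm / 2 = 194 mm = 19.4 cm
Current RCF = 11.18 × 19.4 × (16.974)² = 11.18 × 19.4 × 288.116676 ≈ 62,490.2 × g
Target RCF = 62,490.2 + 99,000 = 161,490.2 × g
(N/1000)² = 161,490.2 / 216.892 = 744.565
N = 1000 × √744.565 ≈ 27,286.7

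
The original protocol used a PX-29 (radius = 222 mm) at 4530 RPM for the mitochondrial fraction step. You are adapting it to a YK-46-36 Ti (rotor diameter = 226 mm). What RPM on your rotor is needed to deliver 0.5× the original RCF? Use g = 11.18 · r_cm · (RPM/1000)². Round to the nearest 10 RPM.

Original rotor: r = 222 mm = 22.2 cm
RCF_original = 11.18 × 22.2 × (4.53)² = 11.18 × 22.2 × 20.5209 ≈ 5,093.2 × g
Target RCF = 0.5 × 5,093.2 ≈ 2,546.6 × g
Your rotor: r = 226 mm / 2 = 113 mm = 11.3 cm
2,546.6 = 11.18 × 11.3 × (N/1000)²
(N/1000)² = 2,546.6 / 126.334 = 20.15768
N = 1000 × √20.15768 ≈ 4,489.7

4490 RPM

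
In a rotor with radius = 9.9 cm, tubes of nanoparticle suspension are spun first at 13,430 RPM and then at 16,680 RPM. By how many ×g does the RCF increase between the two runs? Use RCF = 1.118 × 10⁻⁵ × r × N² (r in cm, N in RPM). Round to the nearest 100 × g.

10800 ×g

RCF₁ = 1.118 × 10⁻⁵ × 9.9 × (13430)² = 1.118 × 10⁻⁵ × 9.9 × 180,364,900 ≈ 19,963.1 × g
RCF₂ = 1.118 × 10⁻⁵ × 9.9 × (16680)² = 1.118 × 10⁻⁵ × 9.9 × 278,222,400 ≈ 30,794.2 × g
Increase = 30,794.2 − 19,963.1 = 10,831.1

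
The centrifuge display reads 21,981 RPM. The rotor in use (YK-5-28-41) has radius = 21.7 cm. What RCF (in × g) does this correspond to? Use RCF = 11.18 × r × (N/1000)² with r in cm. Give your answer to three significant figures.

RCF = 11.18 × 21.7 × (21.981)² = 11.18 × 21.7 × 483.164361 ≈ 117,218.6 × g

≈ 117000 × g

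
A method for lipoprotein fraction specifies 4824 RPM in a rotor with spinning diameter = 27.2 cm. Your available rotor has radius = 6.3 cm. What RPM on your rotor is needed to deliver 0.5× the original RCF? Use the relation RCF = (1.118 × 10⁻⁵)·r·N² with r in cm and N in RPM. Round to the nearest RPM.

5012 RPM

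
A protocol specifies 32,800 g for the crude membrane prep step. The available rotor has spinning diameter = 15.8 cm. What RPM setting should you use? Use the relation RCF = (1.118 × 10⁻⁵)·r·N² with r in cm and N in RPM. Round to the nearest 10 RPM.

N ≈ 19270 RPM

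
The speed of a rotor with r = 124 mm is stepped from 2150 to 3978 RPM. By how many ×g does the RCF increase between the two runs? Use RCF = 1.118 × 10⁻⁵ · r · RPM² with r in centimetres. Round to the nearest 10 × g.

r = 124 mm = 12.4 cm
RCF₁ = 1.118 × 10⁻⁵ × 12.4 × (2150)² = 1.118 × 10⁻⁵ × 12.4 × 4,622,500 ≈ 640.8 × g
RCF₂ = 1.118 × 10⁻⁵ × 12.4 × (3978)² = 1.118 × 10⁻⁵ × 12.4 × 15,824,484 ≈ 2,193.8 × g
Increase = 2,193.8 − 640.8 = 1,553

≈ 1550 ×g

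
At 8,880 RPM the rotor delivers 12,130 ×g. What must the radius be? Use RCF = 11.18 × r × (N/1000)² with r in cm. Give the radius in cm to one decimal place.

12130 = 11.18 × r × (8.88)²
r = 12130 / (11.18 × 78.8544) = 12130 / 881.5922 ≈ 13.759 cm

≈ 13.8 cm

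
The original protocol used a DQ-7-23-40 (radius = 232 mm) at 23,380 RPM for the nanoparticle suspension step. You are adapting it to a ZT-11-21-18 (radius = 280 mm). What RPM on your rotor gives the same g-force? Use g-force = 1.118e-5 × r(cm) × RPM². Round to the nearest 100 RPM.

21300 RPM

Original rotor: r = 232 mm = 23.2 cm
RCF_original = 1.118 × 10⁻⁵ × 23.2 × (23380)² = 1.118 × 10⁻⁵ × 23.2 × 546,624,400 ≈ 141,781.3 × g
Your rotor: r = 280 mm = 28.0 cm
141,781.3 = 1.118 × 10⁻⁵ × 28 × N²
N² = 141,781.3 / (31.304 × 10⁻⁵) = 452,917,519
N ≈ √452,917,519 ≈ 21,281.9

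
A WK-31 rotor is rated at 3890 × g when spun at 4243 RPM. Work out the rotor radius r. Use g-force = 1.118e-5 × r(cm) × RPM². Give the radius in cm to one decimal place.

RCF = 1.118 × 10⁻⁵ × r × N²
3890 = 1.118 × 10⁻⁵ × r × (4243)²
r = 3890 / (1.118 × 10⁻⁵ × 18,003,049) = 3890 / 201.2741 ≈ 19.327 cm

19.3 cm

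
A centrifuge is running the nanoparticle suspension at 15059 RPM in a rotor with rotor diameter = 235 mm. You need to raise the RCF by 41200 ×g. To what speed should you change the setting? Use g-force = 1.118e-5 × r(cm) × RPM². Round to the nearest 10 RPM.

r = 235 mm / 2 = 117.5 mm = 11.75 cm
Current RCF = 1.118 × 10⁻⁵ × 11.75 × (15059)² = 1.118 × 10⁻⁵ × 11.75 × 226,773,481 ≈ 29,790.1 × g
Target RCF = 29,790.1 + 41,200 = 70,990.1 × g
N² = 70,990.1 / (13.1365 × 10⁻⁵) = 540,403,456
N ≈ √540,403,456 ≈ 23,246.6

23250 RPM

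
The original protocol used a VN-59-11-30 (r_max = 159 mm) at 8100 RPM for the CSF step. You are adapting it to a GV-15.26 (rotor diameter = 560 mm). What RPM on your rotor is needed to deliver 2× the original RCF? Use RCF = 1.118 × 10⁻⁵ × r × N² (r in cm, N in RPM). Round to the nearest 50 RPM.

8650 RPM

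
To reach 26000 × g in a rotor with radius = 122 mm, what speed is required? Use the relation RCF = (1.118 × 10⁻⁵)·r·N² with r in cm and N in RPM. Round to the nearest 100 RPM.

13800 RPM

r = 122 mm = 12.2 cm
RCF = 1.118 × 10⁻⁵ × r × N²
26,000 = 1.118 × 10⁻⁵ × 12.2 × N²
N² = 26,000 / (13.6396 × 10⁻⁵) = 190,621,426
N ≈ √190,621,426 ≈ 13,806.6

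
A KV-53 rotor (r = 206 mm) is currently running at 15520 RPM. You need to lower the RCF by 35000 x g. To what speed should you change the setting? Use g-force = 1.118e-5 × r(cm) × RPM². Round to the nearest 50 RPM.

9450 RPM

r = 206 mm = 20.6 cm
Current RCF = 1.118 × 10⁻⁵ × 20.6 × (15520)² = 1.118 × 10⁻⁵ × 20.6 × 240,870,400 ≈ 55,474.4 × g
Target RCF = 55,474.4 − 35,000 = 20,474.4 × g
N² = 20,474.4 / (23.0308 × 10⁻⁵) = 88,900,082
N ≈ √88,900,082 ≈ 9,428.7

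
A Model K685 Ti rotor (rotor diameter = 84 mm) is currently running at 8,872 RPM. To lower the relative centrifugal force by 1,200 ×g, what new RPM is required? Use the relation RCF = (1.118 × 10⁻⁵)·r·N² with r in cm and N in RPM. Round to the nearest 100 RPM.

N₂ ≈ 7300 RPM

r = 84 mm / 2 = 42 mm = 4.2 cm
Current RCF = 1.118 × 10⁻⁵ × 4.2 × (8872)² = 1.118 × 10⁻⁵ × 4.2 × 78,712,384 ≈ 3,696 × g
Target RCF = 3,696 − 1,200 = 2,496 × g
N² = 2,496 / (4.6956 × 10⁻⁵) = 53,156,146
N ≈ √53,156,146 ≈ 7,290.8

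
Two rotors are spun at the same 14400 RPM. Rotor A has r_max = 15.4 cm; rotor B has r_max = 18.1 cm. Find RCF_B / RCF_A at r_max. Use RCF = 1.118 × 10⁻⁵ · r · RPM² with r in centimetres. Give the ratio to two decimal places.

1.18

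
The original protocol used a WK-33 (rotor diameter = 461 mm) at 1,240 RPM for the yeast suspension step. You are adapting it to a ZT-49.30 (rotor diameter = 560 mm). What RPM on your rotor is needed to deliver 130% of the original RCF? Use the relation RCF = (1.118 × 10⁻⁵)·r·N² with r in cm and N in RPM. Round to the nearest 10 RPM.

1280 RPM

Original rotor: r = 461 mm / 2 = 230.5 mm = 23.05 cm
RCF = 1.118 × 10⁻⁵ × r × N²
RCF_original = 1.118 × 10⁻⁵ × 23.05 × (1240)² = 1.118 × 10⁻⁵ × 23.05 × 1,537,600 ≈ 396.2 × g
Target RCF = 1.3 × 396.2 ≈ 515.1 × g
Your rotor: r = 560 mm / 2 = 280 mm = 28 cm
515.1 = 1.118 × 10⁻⁵ × 28 × N²
N² = 515.1 / (31.304 × 10⁻⁵) = 1,645,477
N ≈ √1,645,477 ≈ 1,282.8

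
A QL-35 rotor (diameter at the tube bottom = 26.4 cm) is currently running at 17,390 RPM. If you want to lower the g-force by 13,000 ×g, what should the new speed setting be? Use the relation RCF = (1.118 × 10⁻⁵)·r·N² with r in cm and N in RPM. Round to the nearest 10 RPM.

14640 RPM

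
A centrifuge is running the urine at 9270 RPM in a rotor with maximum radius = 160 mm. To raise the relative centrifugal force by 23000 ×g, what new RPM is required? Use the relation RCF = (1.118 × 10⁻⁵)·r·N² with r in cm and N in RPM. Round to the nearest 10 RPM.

14650 RPM

r = 160 mm = 16.0 cm
Current RCF = 1.118 × 10⁻⁵ × 16 × (9270)² = 1.118 × 10⁻⁵ × 16 × 85,932,900 ≈ 15,371.7 × g
Target RCF = 15,371.7 + 23,000 = 38,371.7 × g
N² = 38,371.7 / (17.888 × 10⁻⁵) = 214,510,845
N ≈ √214,510,845 ≈ 14,646.2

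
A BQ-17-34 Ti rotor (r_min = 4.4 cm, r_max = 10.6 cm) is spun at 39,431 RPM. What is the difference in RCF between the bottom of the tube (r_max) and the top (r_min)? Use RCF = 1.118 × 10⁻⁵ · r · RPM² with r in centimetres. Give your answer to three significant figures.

108000 x g

RCF_max = 1.118 × 10⁻⁵ × 10.6 × (39431)² = 1.118 × 10⁻⁵ × 10.6 × 1,554,803,761 ≈ 184,256.7 × g
RCF_min = 1.118 × 10⁻⁵ × 4.4 × (39431)² = 1.118 × 10⁻⁵ × 4.4 × 1,554,803,761 ≈ 76,483.9 × g
ΔRCF = 184,256.7 − 76,483.9 = 107,772.8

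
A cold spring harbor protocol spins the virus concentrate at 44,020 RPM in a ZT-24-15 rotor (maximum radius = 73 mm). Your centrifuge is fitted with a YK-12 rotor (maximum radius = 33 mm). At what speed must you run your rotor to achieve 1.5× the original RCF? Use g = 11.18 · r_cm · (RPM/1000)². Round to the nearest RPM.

Original rotor: r = 73 mm = 7.3 cm
RCF_original = 11.18 × 7.3 × (44.02)² = 11.18 × 7.3 × 1,937.7604 ≈ 158,148.4 × g
Target RCF = 1.5 × 158,148.4 ≈ 237,222.6 × g
Your rotor: r = 33 mm = 3.3 cm
237,222.6 = 11.18 × 3.3 × (N/1000)²
(N/1000)² = 237,222.6 / 36.894 = 6429.842
N = 1000 × √6429.842 ≈ 80,186.3

≈ 80186 RPM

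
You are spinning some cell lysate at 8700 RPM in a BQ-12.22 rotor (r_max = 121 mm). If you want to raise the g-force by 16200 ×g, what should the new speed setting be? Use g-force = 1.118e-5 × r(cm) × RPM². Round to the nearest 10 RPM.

13980 RPM

r = 121 mm = 12.1 cm
Current RCF = 1.118 × 10⁻⁵ × 12.1 × (8700)² = 1.118 × 10⁻⁵ × 12.1 × 75,690,000 ≈ 10,239.2 × g
Target RCF = 10,239.2 + 16,200 = 26,439.2 × g
N² = 26,439.2 / (13.5278 × 10⁻⁵) = 195,443,457
N ≈ √195,443,457 ≈ 13,980.1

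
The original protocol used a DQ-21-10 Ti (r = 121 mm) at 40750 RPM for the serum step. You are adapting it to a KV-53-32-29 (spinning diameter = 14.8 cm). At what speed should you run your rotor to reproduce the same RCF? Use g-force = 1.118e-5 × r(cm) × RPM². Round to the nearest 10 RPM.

≈ 52110 RPM

Original rotor: r = 121 mm = 12.1 cm
RCF_original = 1.118 × 10⁻⁵ × 12.1 × (40750)² = 1.118 × 10⁻⁵ × 12.1 × 1,660,562,500 ≈ 224,637.6 × g
Your rotor: r = 14.8 / 2 = 7.4 cm
224,637.6 = 1.118 × 10⁻⁵ × 7.4 × N²
N² = 224,637.6 / (8.2732 × 10⁻⁵) = 2,715,244,404
N ≈ √2,715,244,404 ≈ 52,108.0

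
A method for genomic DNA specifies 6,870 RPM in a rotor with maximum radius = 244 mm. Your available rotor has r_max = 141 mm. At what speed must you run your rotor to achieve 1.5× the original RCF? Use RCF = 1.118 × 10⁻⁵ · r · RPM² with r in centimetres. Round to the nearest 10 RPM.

Original rotor: r = 244 mm = 24.4 cm
RCF = 1.118 × 10⁻⁵ × r × N²
RCF_original = 1.118 × 10⁻⁵ × 24.4 × (6870)² = 1.118 × 10⁻⁵ × 24.4 × 47,196,900 ≈ 12,874.9 × g
Target RCF = 1.5 × 12,874.9 ≈ 19,312.3 × g
Your rotor: r = 141 mm = 14.1 cm
19,312.3 = 1.118 × 10⁻⁵ × 14.1 × N²
N² = 19,312.3 / (15.7638 × 10⁻⁵) = 122,510,435
N ≈ √122,510,435 ≈ 11,068.4

11070 RPM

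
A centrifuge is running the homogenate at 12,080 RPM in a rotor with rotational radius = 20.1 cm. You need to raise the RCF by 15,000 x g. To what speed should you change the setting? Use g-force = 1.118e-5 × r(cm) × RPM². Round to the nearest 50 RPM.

Current RCF = 1.118 × 10⁻⁵ × 20.1 × (12080)² = 1.118 × 10⁻⁵ × 20.1 × 145,926,400 ≈ 32,792.3 × g
Target RCF = 32,792.3 + 15,000 = 47,792.3 × g
N² = 47,792.3 / (22.4718 × 10⁻⁵) = 212,676,777
N ≈ √212,676,777 ≈ 14,583.4

≈ 14600 RPM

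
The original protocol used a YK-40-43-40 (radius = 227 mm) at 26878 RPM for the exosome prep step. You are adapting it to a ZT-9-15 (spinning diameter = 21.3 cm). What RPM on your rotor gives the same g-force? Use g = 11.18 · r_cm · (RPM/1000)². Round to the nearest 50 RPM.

≈ 39250 RPM

Original rotor: r = 227 mm = 22.7 cm
RCF = 11.18 × r × (N/1000)²
RCF_original = 11.18 × 22.7 × (26.878)² = 11.18 × 22.7 × 722.426884 ≈ 183,341.8 × g
Your rotor: r = 21.3 / 2 = 10.65 cm
183,341.8 = 11.18 × 10.65 × (N/1000)²
(N/1000)² = 183,341.8 / 119.067 = 1539.82
N = 1000 × √1539.82 ≈ 39,240.5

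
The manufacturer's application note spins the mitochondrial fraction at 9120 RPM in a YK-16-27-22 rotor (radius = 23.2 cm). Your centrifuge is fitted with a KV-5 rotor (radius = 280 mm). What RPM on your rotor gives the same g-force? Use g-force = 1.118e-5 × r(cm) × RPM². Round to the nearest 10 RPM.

RCF = 1.118 × 10⁻⁵ × r × N²
RCF_original = 1.118 × 10⁻⁵ × 23.2 × (9120)² = 1.118 × 10⁻⁵ × 23.2 × 83,174,400 ≈ 21,573.4 × g
Your rotor: r = 280 mm = 28.0 cm
21,573.4 = 1.118 × 10⁻⁵ × 28 × N²
N² = 21,573.4 / (31.304 × 10⁻⁵) = 68,915,794
N ≈ √68,915,794 ≈ 8,301.6

8300 RPM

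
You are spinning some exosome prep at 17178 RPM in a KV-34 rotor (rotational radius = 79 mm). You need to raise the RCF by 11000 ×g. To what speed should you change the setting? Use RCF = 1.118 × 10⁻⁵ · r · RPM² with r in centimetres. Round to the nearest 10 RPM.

≈ 20480 RPM

r = 79 mm = 7.9 cm
Current RCF = 1.118 × 10⁻⁵ × 7.9 × (17178)² = 1.118 × 10⁻⁵ × 7.9 × 295,083,684 ≈ 26,062.4 × g
Target RCF = 26,062.4 + 11,000 = 37,062.4 × g
N² = 37,062.4 / (8.8322 × 10⁻⁵) = 419,628,179
N ≈ √419,628,179 ≈ 20,484.8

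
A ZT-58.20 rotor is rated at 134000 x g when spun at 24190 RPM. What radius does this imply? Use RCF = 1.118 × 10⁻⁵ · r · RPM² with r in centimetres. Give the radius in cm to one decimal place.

20.5 cm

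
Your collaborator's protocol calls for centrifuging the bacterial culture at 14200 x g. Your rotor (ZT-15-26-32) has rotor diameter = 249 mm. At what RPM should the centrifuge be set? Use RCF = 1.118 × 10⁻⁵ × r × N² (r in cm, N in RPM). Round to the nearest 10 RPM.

r = 249 mm / 2 = 124.5 mm = 12.45 cm
14,200 = 1.118 × 10⁻⁵ × 12.45 × N²
N² = 14,200 / (13.9191 × 10⁻⁵) = 102,018,090
N ≈ √102,018,090 ≈ 10,100.4

N ≈ 10100 RPM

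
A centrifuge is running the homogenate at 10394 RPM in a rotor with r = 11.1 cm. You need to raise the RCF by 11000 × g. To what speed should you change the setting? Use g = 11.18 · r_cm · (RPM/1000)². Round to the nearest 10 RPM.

Current RCF = 11.18 × 11.1 × (10.394)² = 11.18 × 11.1 × 108.035236 ≈ 13,407 × g
Target RCF = 13,407 + 11,000 = 24,407 × g
(N/1000)² = 24,407 / 124.098 = 196.6752
N = 1000 × √196.6752 ≈ 14,024.1

N₂ ≈ 14020 RPM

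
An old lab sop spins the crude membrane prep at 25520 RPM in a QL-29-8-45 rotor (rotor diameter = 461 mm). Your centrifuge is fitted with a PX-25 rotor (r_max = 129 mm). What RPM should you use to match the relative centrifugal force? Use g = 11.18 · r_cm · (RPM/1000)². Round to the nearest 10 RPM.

Original rotor: r = 461 mm / 2 = 230.5 mm = 23.05 cm
RCF_original = 11.18 × 23.05 × (25.52)² = 11.18 × 23.05 × 651.2704 ≈ 167,831.7 × g
Your rotor: r = 129 mm = 12.9 cm
167,831.7 = 11.18 × 12.9 × (N/1000)²
(N/1000)² = 167,831.7 / 144.222 = 1163.704
N = 1000 × √1163.704 ≈ 34,113.1

≈ 34110 RPM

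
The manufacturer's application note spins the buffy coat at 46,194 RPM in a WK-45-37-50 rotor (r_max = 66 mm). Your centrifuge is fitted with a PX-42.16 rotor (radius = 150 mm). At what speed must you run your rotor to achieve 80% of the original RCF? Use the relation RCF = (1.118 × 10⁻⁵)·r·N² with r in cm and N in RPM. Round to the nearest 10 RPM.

≈ 27410 RPM

Original rotor: r = 66 mm = 6.6 cm
RCF_original = 1.118 × 10⁻⁵ × 6.6 × (46194)² = 1.118 × 10⁻⁵ × 6.6 × 2,133,885,636 ≈ 157,455.2 × g
Target RCF = 0.8 × 157,455.2 ≈ 125,964.2 × g
Your rotor: r = 150 mm = 15.0 cm
125,964.2 = 1.118 × 10⁻⁵ × 15 × N²
N² = 125,964.2 / (16.77 × 10⁻⁵) = 751,128,205
N ≈ √751,128,205 ≈ 27,406.7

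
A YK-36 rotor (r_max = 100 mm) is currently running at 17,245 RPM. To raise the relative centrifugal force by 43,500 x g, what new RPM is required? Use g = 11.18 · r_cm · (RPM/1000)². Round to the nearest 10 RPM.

r = 100 mm = 10.0 cm
Current RCF = 11.18 × 10 × (17.245)² = 11.18 × 10 × 297.390025 ≈ 33,248.2 × g
Target RCF = 33,248.2 + 43,500 = 76,748.2 × g
(N/1000)² = 76,748.2 / 111.8 = 686.4776
N = 1000 × √686.4776 ≈ 26,200.7

N₂ ≈ 26200 RPM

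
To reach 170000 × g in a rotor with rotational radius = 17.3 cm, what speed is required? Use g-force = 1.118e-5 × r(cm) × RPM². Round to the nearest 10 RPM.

170,000 = 1.118 × 10⁻⁵ × 17.3 × N²
N² = 170,000 / (19.3414 × 10⁻⁵) = 878,943,613
N ≈ √878,943,613 ≈ 29,647.0

29650 RPM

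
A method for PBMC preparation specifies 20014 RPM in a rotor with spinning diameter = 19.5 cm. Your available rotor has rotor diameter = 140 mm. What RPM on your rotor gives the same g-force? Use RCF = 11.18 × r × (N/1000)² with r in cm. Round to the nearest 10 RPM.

23620 RPM

Original rotor: r = 19.5 / 2 = 9.75 cm
RCF = 11.18 × r × (N/1000)²
RCF_original = 11.18 × 9.75 × (20.014)² = 11.18 × 9.75 × 400.560196 ≈ 43,663.1 × g
Your rotor: r = 140 mm / 2 = 70 mm = 7 cm
43,663.1 = 11.18 × 7 × (N/1000)²
(N/1000)² = 43,663.1 / 78.26 = 557.9236
N = 1000 × √557.9236 ≈ 23,620.4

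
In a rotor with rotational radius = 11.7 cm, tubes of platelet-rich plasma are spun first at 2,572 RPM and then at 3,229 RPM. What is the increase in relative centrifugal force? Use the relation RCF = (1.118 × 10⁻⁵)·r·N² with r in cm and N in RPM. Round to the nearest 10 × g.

500 x g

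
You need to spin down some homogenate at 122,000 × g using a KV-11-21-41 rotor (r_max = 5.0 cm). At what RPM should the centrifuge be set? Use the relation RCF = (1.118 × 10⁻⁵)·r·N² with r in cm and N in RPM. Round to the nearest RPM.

≈ 46717 RPM

RCF = 1.118 × 10⁻⁵ × r × N²
122,000 = 1.118 × 10⁻⁵ × 5 × N²
N² = 122,000 / (5.59 × 10⁻⁵) = 2,182,468,694
N ≈ √2,182,468,694 ≈ 46,716.9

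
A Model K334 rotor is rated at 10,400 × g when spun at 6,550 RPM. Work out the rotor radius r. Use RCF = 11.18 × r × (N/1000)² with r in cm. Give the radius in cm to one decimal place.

10400 = 11.18 × r × (6.55)²
r = 10400 / (11.18 × 42.9025) = 10400 / 479.6499 ≈ 21.682 cm

21.7 cm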